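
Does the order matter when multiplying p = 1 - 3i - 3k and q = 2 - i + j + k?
Yes: pq = 2 - 4i + 7j - 8k ≠ 2 - 10i - 5j - 2k = qp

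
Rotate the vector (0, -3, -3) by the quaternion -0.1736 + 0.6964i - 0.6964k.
(3.635, 2.094, 0.635)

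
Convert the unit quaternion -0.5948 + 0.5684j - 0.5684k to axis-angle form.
axis = (0, √2/2, -√2/2), θ = 253°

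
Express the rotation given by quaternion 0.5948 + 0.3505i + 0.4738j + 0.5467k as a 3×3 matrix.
[[-0.0467, -0.3182, 0.9469], [0.9825, 0.1565, 0.1011], [-0.1804, 0.935, 0.3053]]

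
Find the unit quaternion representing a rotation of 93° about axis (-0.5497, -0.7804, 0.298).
0.6884 - 0.3987i - 0.5661j + 0.2162k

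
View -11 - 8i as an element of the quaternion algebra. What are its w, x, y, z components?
-11 - 8i + 0j + 0k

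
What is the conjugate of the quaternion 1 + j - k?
1 - j + k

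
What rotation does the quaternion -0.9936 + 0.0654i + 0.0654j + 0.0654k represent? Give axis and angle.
axis = (√3/3, √3/3, √3/3), θ = 347°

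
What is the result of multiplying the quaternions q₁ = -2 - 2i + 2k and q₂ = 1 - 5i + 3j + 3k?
-18 + 2i - 10j - 10k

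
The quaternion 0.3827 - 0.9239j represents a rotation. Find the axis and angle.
axis = (0, -1, 0), θ = 3π/4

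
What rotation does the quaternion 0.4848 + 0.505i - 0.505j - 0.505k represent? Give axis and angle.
axis = (√3/3, -√3/3, -√3/3), θ = 122°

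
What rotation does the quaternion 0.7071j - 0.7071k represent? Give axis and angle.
axis = (0, √2/2, -√2/2), θ = π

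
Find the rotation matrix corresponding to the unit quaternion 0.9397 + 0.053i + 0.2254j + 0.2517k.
[[0.7717, -0.4492, 0.4503], [0.4969, 0.8677, 0.0139], [-0.3969, 0.2131, 0.8928]]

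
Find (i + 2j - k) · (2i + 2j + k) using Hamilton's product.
-5 + 4i - 3j - 2k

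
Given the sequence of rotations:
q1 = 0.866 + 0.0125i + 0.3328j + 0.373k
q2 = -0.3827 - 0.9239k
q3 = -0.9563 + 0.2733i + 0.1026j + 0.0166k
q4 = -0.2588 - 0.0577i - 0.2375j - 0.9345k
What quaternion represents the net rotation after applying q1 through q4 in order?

q2 · q1 = 0.0132 + 0.3027i - 0.1389j - 0.9428k
q3 · q2 · q1 = -0.0654 - 0.3803i + 0.3969j + 0.8328k
q4 · q3 · q2 · q1 = 0.8675 + 0.2753i + 0.3163j - 0.2676k
0.8675 + 0.2753i + 0.3163j - 0.2676k


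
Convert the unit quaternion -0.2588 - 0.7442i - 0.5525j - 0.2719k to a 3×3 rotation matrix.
[[0.2416, 0.6816, 0.6907], [0.9631, -0.2555, -0.0847], [0.1187, 0.6856, -0.7182]]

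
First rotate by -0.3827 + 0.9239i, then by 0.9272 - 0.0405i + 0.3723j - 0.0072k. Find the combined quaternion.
-0.3174 + 0.8721i - 0.1491j - 0.3412k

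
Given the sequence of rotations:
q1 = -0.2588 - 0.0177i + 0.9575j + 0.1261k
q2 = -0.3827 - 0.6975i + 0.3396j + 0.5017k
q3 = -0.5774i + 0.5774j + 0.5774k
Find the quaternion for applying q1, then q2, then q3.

q2 · q1 = -0.3017 - 0.2503i - 0.3752j - 0.8399k
q3 · q2 · q1 = 0.5571 - 0.0941i - 0.8037j + 0.187k
0.5571 - 0.0941i - 0.8037j + 0.187k


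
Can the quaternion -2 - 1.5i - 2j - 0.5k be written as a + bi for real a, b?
No. The quaternion -2 - 1.5i - 2j - 0.5k has j-coefficient y = -2 and k-coefficient z = -0.5, not both zero, so it does not lie in the complex subalgebra spanned by 1 and i.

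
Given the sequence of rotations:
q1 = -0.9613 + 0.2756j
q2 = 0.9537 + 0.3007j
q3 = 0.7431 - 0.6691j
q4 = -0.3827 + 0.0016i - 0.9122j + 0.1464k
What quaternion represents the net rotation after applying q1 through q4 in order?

q2 · q1 = -0.9997 - 0.0262j
q3 · q2 · q1 = -0.7604 + 0.6494j
q4 · q3 · q2 · q1 = 0.8834 - 0.0963i + 0.4451j - 0.1103k
0.8834 - 0.0963i + 0.4451j - 0.1103k


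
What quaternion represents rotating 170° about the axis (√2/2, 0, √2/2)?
0.0872 + 0.7044i + 0.7044k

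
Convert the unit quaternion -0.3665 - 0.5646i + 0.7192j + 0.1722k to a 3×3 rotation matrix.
[[-0.0938, -0.6859, -0.7216], [-0.9383, 0.3031, -0.1662], [0.3327, 0.6615, -0.672]]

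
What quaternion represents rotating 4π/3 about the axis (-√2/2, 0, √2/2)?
-0.5 - 0.6124i + 0.6124k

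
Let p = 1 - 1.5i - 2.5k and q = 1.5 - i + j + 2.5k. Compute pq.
6.25 - 0.75i + 7.25j - 2.75k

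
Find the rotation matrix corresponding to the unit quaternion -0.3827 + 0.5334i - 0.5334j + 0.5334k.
[[-0.1381, -0.1608, 0.9773], [-0.9773, -0.1381, -0.1608], [0.1608, -0.9773, -0.1381]]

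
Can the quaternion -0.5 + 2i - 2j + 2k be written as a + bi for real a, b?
No. The quaternion -0.5 + 2i - 2j + 2k has j-coefficient y = -2 and k-coefficient z = 2, not both zero, so it does not lie in the complex subalgebra spanned by 1 and i.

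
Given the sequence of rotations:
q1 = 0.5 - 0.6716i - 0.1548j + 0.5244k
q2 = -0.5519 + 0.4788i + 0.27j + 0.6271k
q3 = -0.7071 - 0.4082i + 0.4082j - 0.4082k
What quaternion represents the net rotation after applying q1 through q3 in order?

q2 · q1 = -0.2414 + 0.8487i - 0.4518j + 0.1313k
q3 · q2 · q1 = 0.7552 - 0.6324i - 0.0719j - 0.1563k
0.7552 - 0.6324i - 0.0719j - 0.1563k


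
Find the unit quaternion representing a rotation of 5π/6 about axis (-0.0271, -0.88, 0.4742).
0.2588 - 0.0262i - 0.85j + 0.458k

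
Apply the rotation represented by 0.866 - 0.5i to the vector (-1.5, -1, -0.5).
(-1.5, -0.933, 0.616)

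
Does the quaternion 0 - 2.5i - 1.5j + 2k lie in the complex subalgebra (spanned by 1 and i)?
No. The quaternion -2.5i - 1.5j + 2k has j-coefficient y = -1.5 and k-coefficient z = 2, not both zero, so it does not lie in the complex subalgebra spanned by 1 and i.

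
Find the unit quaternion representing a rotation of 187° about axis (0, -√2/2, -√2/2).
-0.061 - 0.7058j - 0.7058k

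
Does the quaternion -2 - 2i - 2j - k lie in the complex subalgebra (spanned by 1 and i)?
No. The quaternion -2 - 2i - 2j - k has j-coefficient y = -2 and k-coefficient z = -1, not both zero, so it does not lie in the complex subalgebra spanned by 1 and i.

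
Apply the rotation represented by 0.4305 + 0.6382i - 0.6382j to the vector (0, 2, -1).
(-1.08, 0.92, 1.728)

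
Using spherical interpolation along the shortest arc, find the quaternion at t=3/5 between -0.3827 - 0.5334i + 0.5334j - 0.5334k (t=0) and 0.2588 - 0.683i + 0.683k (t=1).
-0.4145 + 0.2327i + 0.2976j - 0.8279k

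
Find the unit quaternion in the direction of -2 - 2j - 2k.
-0.5774 - 0.5774j - 0.5774k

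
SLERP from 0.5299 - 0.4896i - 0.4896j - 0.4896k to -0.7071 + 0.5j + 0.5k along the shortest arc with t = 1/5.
0.5791 - 0.3984i - 0.503j - 0.503k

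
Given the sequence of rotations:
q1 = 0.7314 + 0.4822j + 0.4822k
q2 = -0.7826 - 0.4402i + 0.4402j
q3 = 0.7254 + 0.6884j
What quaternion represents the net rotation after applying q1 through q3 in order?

q2 · q1 = -0.7847 - 0.1097i + 0.1569j - 0.5896k
q3 · q2 · q1 = -0.6772 - 0.4855i - 0.4264j - 0.3522k
-0.6772 - 0.4855i - 0.4264j - 0.3522k


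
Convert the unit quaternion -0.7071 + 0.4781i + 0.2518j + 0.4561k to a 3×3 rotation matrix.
[[0.4571, 0.8858, 0.08], [-0.4042, 0.1268, 0.9058], [0.7922, -0.4464, 0.416]]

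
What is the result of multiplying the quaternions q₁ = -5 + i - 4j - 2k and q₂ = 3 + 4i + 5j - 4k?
-7 + 9i - 41j + 35k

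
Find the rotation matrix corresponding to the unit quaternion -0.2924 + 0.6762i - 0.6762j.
[[0.0855, -0.9145, 0.3954], [-0.9145, 0.0855, 0.3954], [-0.3954, -0.3954, -0.829]]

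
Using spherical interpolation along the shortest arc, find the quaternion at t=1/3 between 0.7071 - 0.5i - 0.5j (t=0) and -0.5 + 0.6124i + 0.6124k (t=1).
0.6913 - 0.5852i - 0.3573j - 0.2279k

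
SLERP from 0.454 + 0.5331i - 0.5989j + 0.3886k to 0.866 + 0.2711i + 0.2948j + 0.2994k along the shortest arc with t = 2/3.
0.8273 + 0.4148i - 0.0186j + 0.3783k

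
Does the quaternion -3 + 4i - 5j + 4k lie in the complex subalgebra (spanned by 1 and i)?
No. The quaternion -3 + 4i - 5j + 4k has j-coefficient y = -5 and k-coefficient z = 4, not both zero, so it does not lie in the complex subalgebra spanned by 1 and i.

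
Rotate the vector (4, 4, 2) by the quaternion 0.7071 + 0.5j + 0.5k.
(-1.414, 5.828, 0.172)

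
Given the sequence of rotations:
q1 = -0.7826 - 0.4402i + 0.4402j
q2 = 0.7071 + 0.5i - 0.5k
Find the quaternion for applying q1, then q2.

q2 · q1 = -0.3333 - 0.4825i + 0.5314j + 0.6114k
-0.3333 - 0.4825i + 0.5314j + 0.6114k


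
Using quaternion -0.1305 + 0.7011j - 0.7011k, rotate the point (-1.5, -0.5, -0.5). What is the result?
(1.632, 0.209, 0.209)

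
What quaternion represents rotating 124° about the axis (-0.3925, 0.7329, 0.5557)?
0.4695 - 0.3466i + 0.6471j + 0.4907k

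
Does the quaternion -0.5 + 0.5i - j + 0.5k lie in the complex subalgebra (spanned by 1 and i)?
No. The quaternion -0.5 + 0.5i - j + 0.5k has j-coefficient y = -1 and k-coefficient z = 0.5, not both zero, so it does not lie in the complex subalgebra spanned by 1 and i.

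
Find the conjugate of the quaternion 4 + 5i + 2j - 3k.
4 - 5i - 2j + 3k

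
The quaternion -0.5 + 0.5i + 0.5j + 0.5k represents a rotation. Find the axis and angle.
axis = (√3/3, √3/3, √3/3), θ = 4π/3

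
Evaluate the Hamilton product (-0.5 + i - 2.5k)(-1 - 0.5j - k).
-2 - 2.25i + 1.25j + 2.5k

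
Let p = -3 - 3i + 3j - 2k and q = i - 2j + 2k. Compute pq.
13 - i + 10j - 3k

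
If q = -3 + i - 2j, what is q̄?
-3 - i + 2j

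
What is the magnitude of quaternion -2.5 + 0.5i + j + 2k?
3.391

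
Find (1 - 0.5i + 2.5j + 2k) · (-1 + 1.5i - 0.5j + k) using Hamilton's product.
-1 + 5.5i + 0.5j - 4.5k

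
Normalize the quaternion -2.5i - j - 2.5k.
-0.6804i - 0.2722j - 0.6804k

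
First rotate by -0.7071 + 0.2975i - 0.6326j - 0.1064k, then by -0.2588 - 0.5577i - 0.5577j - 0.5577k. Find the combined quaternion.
-0.0632 + 0.0239i + 0.3328j + 0.9406k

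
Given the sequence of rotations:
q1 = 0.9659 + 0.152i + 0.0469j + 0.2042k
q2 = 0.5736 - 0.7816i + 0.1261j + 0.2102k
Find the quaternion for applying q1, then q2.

q2 · q1 = 0.624 - 0.6519i + 0.3403j + 0.2643k
0.624 - 0.6519i + 0.3403j + 0.2643k


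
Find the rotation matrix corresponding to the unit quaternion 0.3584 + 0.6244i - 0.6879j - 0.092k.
[[0.0367, -0.7931, -0.608], [-0.925, 0.2033, -0.321], [0.3782, 0.5741, -0.7262]]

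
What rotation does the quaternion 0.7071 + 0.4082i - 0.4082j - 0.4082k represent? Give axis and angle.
axis = (√3/3, -√3/3, -√3/3), θ = π/2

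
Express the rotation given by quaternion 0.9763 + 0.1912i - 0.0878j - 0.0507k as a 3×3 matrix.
[[0.9794, 0.0654, -0.1908], [-0.1326, 0.9217, -0.3644], [0.1521, 0.3822, 0.9115]]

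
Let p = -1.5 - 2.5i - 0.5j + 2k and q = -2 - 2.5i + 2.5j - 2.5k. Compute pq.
3 + 5i - 14j - 7.75k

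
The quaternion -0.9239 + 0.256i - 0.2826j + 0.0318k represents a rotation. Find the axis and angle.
axis = (0.669, -0.7386, 0.0831), θ = 7π/4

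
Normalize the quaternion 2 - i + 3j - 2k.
0.4714 - 0.2357i + 0.7071j - 0.4714k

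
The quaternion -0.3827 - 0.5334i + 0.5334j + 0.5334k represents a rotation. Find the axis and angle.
axis = (-√3/3, √3/3, √3/3), θ = 5π/4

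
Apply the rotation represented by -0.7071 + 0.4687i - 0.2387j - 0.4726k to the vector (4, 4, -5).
(-1.284, -2.208, -7.105)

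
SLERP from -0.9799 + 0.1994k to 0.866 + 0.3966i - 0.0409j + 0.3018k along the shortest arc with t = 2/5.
-0.9855 - 0.1689i + 0.0174j - 0.003k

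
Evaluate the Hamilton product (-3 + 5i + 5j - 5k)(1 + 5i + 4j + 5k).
-23 + 35i - 57j - 25k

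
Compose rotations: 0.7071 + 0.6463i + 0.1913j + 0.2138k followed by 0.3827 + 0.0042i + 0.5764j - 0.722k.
0.312 + 0.5117i + 0.0133j - 0.8004k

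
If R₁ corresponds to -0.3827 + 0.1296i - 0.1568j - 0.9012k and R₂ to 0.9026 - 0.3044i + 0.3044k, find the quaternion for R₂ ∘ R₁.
-0.0316 + 0.2812i - 0.3764j - 0.8822k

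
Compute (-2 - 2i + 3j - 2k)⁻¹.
-0.0952 + 0.0952i - 0.1429j + 0.0952k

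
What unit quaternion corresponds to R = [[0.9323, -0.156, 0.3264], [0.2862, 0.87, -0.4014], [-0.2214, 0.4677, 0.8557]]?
0.9563 + 0.2272i + 0.1432j + 0.1156k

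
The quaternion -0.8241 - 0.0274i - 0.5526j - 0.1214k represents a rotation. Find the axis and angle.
axis = (-0.0484, -0.9756, -0.2143), θ = 291°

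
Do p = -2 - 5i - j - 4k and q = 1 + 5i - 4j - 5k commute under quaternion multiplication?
No: pq = -1 - 26i - 38j + 31k ≠ -1 - 4i + 52j - 19k = qp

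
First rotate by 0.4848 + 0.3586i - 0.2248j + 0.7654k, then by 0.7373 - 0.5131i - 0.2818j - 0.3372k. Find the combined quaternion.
0.7362 - 0.2758i - 0.0306j + 0.6173k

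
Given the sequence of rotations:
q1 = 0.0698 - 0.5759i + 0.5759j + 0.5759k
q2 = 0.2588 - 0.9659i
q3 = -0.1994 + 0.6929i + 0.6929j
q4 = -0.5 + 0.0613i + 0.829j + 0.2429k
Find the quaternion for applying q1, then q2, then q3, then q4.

q2 · q1 = -0.5382 - 0.2165i + 0.7053j - 0.4072k
q3 · q2 · q1 = -0.2314 - 0.6119i - 0.2314j + 0.7199k
q4 · q3 · q2 · q1 = 0.1702 + 0.9448i - 0.2689j + 0.0769k
0.1702 + 0.9448i - 0.2689j + 0.0769k


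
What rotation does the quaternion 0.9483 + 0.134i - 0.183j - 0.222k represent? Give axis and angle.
axis = (0.4222, -0.5766, -0.6995), θ = 37°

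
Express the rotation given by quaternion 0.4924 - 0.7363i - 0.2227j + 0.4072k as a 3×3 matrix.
[[0.5692, -0.0731, -0.819], [0.729, -0.4159, 0.5437], [-0.3803, -0.9065, -0.1835]]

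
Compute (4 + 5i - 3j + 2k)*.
4 - 5i + 3j - 2k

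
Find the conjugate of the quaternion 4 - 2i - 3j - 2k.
4 + 2i + 3j + 2k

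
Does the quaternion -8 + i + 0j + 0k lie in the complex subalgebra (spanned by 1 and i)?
Yes. The quaternion -8 + i has j- and k-coefficients y = z = 0, so it lies in the complex subalgebra spanned by 1 and i.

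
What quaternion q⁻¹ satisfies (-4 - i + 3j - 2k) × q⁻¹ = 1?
-0.1333 + 0.0333i - 0.1j + 0.0667k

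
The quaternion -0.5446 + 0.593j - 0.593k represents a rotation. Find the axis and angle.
axis = (0, √2/2, -√2/2), θ = 246°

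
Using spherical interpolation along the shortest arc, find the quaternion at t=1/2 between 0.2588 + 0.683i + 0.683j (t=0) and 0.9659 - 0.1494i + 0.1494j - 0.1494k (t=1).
0.7746 + 0.3375i + 0.5265j - 0.0945k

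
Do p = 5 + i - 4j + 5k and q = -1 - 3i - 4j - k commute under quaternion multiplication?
No: pq = -13 + 8i - 30j - 26k ≠ -13 - 40i - 2j + 6k = qp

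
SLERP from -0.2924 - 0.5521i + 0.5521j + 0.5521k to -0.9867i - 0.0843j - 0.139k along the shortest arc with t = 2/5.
-0.2031 - 0.861i + 0.3427j + 0.3162k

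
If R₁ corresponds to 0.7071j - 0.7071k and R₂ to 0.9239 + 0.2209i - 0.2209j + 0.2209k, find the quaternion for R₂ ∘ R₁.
0.3124 + 0.8095j - 0.4971k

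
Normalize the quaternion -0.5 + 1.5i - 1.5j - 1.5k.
-0.189 + 0.5669i - 0.5669j - 0.5669k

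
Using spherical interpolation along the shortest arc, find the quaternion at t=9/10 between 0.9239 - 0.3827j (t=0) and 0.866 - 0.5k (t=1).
0.889 - 0.041j - 0.4561k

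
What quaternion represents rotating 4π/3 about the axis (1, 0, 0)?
-0.5 + 0.866i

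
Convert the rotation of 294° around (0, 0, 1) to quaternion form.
-0.8387 + 0.5446k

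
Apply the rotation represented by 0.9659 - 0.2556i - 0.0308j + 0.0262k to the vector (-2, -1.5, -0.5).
(-1.905, -1.681, 0.217)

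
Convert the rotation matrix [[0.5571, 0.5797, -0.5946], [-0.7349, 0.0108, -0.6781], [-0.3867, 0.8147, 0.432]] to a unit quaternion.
0.7071 + 0.5278i - 0.0735j - 0.4648k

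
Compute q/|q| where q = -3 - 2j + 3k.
-0.6396 - 0.4264j + 0.6396k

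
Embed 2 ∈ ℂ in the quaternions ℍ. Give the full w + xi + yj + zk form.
2 + 0i + 0j + 0k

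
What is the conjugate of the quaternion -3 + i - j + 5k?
-3 - i + j - 5k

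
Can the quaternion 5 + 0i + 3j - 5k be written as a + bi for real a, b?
No. The quaternion 5 + 3j - 5k has j-coefficient y = 3 and k-coefficient z = -5, not both zero, so it does not lie in the complex subalgebra spanned by 1 and i.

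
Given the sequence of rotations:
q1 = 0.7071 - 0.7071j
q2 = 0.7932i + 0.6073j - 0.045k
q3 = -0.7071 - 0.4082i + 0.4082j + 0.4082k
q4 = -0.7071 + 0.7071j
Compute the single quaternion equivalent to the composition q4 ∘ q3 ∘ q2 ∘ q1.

q2 · q1 = 0.4294 + 0.5291i + 0.4294j - 0.5927k
q3 · q2 · q1 = -0.021 - 0.9666i - 0.1543j + 0.2031k
q4 · q3 · q2 · q1 = 0.124 + 0.8271i + 0.0943j + 0.5399k
0.124 + 0.8271i + 0.0943j + 0.5399k


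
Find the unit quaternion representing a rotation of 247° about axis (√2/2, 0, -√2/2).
-0.5519 + 0.5896i - 0.5896k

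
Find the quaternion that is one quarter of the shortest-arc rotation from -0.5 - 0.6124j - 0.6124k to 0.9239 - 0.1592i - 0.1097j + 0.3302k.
-0.6663 + 0.0458i - 0.4592j - 0.5857k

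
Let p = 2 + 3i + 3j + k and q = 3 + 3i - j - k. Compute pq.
1 + 13i + 13j - 11k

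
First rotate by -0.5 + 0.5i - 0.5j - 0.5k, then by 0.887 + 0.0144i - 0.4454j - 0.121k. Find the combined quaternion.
-0.7339 + 0.5985i - 0.2741j - 0.1675k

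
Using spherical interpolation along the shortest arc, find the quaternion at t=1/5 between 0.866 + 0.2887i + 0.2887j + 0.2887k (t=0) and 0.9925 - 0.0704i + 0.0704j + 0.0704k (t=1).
0.9097 + 0.2198i + 0.2491j + 0.2491k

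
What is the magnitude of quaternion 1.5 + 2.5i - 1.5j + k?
3.428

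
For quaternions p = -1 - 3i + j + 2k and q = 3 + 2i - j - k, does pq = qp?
No: pq = 6 - 10i + 5j + 8k ≠ 6 - 12i + 3j + 6k = qp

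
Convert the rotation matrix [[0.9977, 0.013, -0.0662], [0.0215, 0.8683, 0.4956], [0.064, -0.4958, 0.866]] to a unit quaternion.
0.9659 - 0.2566i - 0.0337j + 0.0022k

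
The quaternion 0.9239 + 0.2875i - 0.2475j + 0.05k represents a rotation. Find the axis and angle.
axis = (0.7514, -0.6468, 0.1307), θ = π/4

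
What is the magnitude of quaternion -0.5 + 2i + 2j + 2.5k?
3.808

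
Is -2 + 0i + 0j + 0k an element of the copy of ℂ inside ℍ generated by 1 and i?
Yes. The quaternion -2 has j- and k-coefficients y = z = 0, so it lies in the complex subalgebra spanned by 1 and i.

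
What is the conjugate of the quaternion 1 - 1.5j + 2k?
1 + 1.5j - 2k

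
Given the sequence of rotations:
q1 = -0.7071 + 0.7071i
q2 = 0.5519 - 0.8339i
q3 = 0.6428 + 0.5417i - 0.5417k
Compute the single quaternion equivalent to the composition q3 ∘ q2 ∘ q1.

q2 · q1 = 0.1994 + 0.9799i
q3 · q2 · q1 = -0.4026 + 0.7379i - 0.5308j - 0.108k
-0.4026 + 0.7379i - 0.5308j - 0.108k


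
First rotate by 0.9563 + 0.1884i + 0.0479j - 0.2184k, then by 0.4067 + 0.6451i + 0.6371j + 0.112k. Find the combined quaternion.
0.2613 + 0.549i + 0.7907j - 0.0708k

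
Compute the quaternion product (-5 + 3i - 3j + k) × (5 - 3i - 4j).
-28 + 34i + 2j - 16k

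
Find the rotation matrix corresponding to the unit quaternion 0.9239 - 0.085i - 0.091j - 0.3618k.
[[0.7216, 0.684, -0.1066], [-0.6531, 0.7238, 0.2229], [0.2297, -0.0912, 0.969]]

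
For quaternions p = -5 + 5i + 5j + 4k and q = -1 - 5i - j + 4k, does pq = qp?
No: pq = 19 + 44i - 40j - 4k ≠ 19 - 4i + 40j - 44k = qp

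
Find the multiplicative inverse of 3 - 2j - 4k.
0.1034 + 0.069j + 0.1379k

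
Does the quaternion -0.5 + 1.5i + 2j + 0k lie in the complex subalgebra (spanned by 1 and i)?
No. The quaternion -0.5 + 1.5i + 2j has j-coefficient y = 2 and k-coefficient z = 0, not both zero, so it does not lie in the complex subalgebra spanned by 1 and i.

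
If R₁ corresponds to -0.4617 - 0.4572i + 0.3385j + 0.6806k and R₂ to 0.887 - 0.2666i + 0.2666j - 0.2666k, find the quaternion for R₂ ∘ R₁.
-0.4402 - 0.0108i + 0.4805j + 0.7584k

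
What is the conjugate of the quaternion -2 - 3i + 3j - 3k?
-2 + 3i - 3j + 3k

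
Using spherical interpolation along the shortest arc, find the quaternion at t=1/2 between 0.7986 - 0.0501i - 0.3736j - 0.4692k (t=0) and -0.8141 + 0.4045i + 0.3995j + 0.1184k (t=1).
0.8327 - 0.2347i - 0.3992j - 0.3034k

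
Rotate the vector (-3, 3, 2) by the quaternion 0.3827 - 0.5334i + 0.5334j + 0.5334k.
(-2.839, 2.023, 3.138)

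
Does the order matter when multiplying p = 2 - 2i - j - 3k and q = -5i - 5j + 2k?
Yes: pq = -9 - 27i + 9j + 9k ≠ -9 + 7i - 29j - k = qp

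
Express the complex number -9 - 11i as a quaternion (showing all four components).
-9 - 11i + 0j + 0k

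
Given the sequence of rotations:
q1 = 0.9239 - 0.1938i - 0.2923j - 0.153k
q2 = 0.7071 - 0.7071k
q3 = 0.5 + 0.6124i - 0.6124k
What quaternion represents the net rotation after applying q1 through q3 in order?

q2 · q1 = 0.5451 - 0.3437i - 0.0696j - 0.7615k
q3 · q2 · q1 = 0.0167 + 0.1193i + 0.642j - 0.7572k
0.0167 + 0.1193i + 0.642j - 0.7572k


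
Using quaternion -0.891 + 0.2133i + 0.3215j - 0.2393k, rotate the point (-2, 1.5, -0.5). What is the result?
(-1.454, -0.049, -2.094)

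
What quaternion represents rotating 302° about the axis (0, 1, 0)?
-0.8746 + 0.4848j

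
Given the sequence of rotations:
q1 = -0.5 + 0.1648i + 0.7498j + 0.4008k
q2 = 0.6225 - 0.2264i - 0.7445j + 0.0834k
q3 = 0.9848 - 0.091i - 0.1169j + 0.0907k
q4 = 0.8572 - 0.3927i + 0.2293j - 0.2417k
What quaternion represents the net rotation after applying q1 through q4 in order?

q2 · q1 = 0.2509 - 0.1451i + 0.9435j + 0.1607k
q3 · q2 · q1 = 0.3296 - 0.2701i + 0.9013j + 0.0782k
q4 · q3 · q2 · q1 = -0.0113 - 0.1252i + 0.9442j - 0.3046k
-0.0113 - 0.1252i + 0.9442j - 0.3046k


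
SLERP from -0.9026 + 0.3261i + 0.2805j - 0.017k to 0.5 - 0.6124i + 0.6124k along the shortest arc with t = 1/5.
-0.8678 + 0.4107i + 0.2347j - 0.1521k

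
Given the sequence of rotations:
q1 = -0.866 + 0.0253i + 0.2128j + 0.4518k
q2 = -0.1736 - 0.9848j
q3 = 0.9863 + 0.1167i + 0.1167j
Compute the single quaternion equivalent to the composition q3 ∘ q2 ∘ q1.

q2 · q1 = 0.3599 - 0.4493i + 0.8159j - 0.0535k
q3 · q2 · q1 = 0.3122 - 0.4074i + 0.853j + 0.0949k
0.3122 - 0.4074i + 0.853j + 0.0949k


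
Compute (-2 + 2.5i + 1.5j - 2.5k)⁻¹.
-0.1067 - 0.1333i - 0.08j + 0.1333k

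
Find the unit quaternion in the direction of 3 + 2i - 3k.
0.6396 + 0.4264i - 0.6396k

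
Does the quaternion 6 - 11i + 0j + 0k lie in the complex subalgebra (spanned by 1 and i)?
Yes. The quaternion 6 - 11i has j- and k-coefficients y = z = 0, so it lies in the complex subalgebra spanned by 1 and i.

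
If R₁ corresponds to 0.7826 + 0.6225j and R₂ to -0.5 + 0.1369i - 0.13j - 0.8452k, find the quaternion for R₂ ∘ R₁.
-0.3104 + 0.6333i - 0.413j - 0.5762k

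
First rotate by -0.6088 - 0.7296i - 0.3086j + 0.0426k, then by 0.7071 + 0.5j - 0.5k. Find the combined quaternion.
-0.2549 - 0.6489i - 0.1578j + 0.6993k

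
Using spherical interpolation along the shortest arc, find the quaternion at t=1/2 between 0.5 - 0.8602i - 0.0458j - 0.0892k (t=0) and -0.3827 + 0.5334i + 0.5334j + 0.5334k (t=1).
0.4756 - 0.7509i - 0.3121j - 0.3355k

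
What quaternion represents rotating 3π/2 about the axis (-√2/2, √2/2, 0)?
-0.7071 - 0.5i + 0.5j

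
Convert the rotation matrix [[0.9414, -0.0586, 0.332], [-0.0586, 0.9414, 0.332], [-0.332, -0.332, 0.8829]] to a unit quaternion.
0.9703 - 0.1711i + 0.1711j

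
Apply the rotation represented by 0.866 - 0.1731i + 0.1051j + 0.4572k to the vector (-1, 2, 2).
(-2.169, 1.08, 1.769)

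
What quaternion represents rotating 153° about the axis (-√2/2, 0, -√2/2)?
0.2334 - 0.6876i - 0.6876k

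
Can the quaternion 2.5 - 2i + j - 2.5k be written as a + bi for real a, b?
No. The quaternion 2.5 - 2i + j - 2.5k has j-coefficient y = 1 and k-coefficient z = -2.5, not both zero, so it does not lie in the complex subalgebra spanned by 1 and i.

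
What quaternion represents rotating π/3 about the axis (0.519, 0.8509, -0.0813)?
0.866 + 0.2595i + 0.4254j - 0.0406k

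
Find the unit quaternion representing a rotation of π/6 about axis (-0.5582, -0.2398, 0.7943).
0.9659 - 0.1445i - 0.0621j + 0.2056k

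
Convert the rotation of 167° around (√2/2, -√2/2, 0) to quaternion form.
0.1132 + 0.7026i - 0.7026j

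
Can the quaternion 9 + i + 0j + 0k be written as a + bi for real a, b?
Yes. The quaternion 9 + i has j- and k-coefficients y = z = 0, so it lies in the complex subalgebra spanned by 1 and i.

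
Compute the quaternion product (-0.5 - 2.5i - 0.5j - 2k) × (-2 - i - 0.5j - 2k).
-5.75 + 5.5i - 1.75j + 5.75k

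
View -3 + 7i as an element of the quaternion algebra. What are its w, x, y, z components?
-3 + 7i + 0j + 0k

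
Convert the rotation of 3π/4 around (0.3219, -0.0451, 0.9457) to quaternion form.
0.3827 + 0.2974i - 0.0417j + 0.8737k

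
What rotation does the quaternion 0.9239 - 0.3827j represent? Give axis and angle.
axis = (0, -1, 0), θ = π/4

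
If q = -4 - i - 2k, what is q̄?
-4 + i + 2k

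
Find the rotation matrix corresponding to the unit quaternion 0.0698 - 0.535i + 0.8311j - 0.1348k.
[[-0.4178, -0.8705, 0.2603], [-0.9081, 0.3912, -0.1494], [0.0282, -0.2988, -0.9539]]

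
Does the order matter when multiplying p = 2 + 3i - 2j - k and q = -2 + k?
Yes: pq = -3 - 8i + j + 4k ≠ -3 - 4i + 7j + 4k = qp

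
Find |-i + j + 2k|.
√6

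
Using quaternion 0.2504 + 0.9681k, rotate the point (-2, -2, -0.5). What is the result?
(2.719, 0.779, -0.5)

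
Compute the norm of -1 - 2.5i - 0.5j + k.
2.915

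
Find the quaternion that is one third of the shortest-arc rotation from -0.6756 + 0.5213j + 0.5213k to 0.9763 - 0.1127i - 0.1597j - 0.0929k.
-0.8166 + 0.0401i + 0.4189j + 0.3951k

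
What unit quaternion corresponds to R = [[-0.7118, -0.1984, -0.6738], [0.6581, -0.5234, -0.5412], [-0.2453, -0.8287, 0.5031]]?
0.2588 - 0.2777i - 0.4139j + 0.8274k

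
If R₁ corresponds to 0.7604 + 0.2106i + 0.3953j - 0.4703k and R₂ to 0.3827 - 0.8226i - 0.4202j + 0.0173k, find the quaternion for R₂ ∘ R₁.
0.6385 - 0.3541i - 0.5515j - 0.4035k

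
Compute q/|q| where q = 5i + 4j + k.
0.7715i + 0.6172j + 0.1543k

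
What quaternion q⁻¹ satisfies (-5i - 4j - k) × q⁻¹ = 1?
0.119i + 0.0952j + 0.0238k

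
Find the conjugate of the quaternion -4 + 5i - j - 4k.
-4 - 5i + j + 4k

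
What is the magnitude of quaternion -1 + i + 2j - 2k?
√10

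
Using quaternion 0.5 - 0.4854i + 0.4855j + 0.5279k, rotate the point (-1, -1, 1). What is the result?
(1.001, 0.97, 1.028)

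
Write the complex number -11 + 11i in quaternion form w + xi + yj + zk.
-11 + 11i + 0j + 0k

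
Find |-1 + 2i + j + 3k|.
√15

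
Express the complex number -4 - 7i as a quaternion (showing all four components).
-4 - 7i + 0j + 0k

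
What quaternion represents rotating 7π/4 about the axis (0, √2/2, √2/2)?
-0.9239 + 0.2706j + 0.2706k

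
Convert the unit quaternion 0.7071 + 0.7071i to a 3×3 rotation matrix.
[[1, 0, 0], [0, 0, -1], [0, 1, 0]]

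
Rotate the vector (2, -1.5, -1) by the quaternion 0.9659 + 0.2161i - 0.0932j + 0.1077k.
(2.425, -0.552, -1.032)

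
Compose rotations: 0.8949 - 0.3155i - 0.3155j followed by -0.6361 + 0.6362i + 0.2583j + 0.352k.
-0.287 + 0.8811i + 0.3208j + 0.1958k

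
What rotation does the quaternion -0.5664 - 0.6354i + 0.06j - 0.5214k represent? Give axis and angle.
axis = (-0.771, 0.0728, -0.6327), θ = 249°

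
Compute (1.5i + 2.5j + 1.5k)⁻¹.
-0.1395i - 0.2326j - 0.1395k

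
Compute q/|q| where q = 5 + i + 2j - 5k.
0.6742 + 0.1348i + 0.2697j - 0.6742k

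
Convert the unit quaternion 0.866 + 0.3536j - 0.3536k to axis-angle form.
axis = (0, √2/2, -√2/2), θ = π/3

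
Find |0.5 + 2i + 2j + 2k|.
3.5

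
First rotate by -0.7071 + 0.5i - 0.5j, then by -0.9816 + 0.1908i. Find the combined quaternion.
0.5987 - 0.6257i + 0.4908j - 0.0954k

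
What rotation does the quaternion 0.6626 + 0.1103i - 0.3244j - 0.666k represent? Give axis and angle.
axis = (0.1473, -0.4331, -0.8892), θ = 97°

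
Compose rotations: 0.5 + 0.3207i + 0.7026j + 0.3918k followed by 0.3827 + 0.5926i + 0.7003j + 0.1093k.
-0.5336 + 0.6166i + 0.4219j + 0.3964k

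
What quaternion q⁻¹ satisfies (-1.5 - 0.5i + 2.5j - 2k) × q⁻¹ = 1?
-0.1176 + 0.0392i - 0.1961j + 0.1569k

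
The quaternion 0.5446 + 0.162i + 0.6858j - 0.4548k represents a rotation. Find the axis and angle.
axis = (0.1932, 0.8177, -0.5423), θ = 114°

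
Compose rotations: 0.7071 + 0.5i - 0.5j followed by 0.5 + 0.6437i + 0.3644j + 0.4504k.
0.2139 + 0.9304i + 0.2329j - 0.1856k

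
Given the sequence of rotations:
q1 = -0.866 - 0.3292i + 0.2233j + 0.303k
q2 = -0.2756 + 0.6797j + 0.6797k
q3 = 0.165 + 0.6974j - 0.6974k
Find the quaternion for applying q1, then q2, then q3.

q2 · q1 = -0.1191 + 0.1449i - 0.8739j - 0.4484k
q3 · q2 · q1 = 0.2771 - 0.8983i - 0.3283j - 0.092k
0.2771 - 0.8983i - 0.3283j - 0.092k


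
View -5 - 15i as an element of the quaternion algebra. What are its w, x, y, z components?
-5 - 15i + 0j + 0k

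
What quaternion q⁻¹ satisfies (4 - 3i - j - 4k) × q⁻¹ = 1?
0.0952 + 0.0714i + 0.0238j + 0.0952k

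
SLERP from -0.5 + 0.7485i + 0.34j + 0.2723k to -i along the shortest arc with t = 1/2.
-0.2674 + 0.935i + 0.1818j + 0.1456k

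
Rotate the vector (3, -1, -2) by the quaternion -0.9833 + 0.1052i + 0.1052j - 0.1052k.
(3.51, -0.638, -1.128)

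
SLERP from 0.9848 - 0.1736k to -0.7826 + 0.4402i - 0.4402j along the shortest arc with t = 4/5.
0.8576 - 0.3627i + 0.3627j - 0.0375k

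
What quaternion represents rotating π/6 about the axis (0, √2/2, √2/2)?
0.9659 + 0.183j + 0.183k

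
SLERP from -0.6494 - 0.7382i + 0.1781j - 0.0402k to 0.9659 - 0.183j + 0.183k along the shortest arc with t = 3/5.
-0.914 - 0.3269i + 0.1976j - 0.1365k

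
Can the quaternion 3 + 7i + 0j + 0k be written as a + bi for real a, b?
Yes. The quaternion 3 + 7i has j- and k-coefficients y = z = 0, so it lies in the complex subalgebra spanned by 1 and i.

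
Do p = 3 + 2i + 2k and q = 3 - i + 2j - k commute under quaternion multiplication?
No: pq = 13 - i + 6j + 7k ≠ 13 + 7i + 6j - k = qp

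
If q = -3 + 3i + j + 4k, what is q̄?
-3 - 3i - j - 4k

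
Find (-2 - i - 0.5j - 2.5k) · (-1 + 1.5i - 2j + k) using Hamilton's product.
5 - 7.5i + 1.75j + 3.25k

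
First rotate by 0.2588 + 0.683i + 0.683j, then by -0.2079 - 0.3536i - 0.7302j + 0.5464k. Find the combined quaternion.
0.6864 - 0.6067i + 0.0422j + 0.3986k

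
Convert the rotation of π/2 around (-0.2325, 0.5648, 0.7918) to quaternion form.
0.7071 - 0.1644i + 0.3994j + 0.5599k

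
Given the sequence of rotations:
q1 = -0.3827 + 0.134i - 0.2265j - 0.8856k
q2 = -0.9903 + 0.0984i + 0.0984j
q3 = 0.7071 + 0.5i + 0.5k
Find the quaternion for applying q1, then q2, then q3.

q2 · q1 = 0.3881 - 0.2575i + 0.2738j + 0.8415k
q3 · q2 · q1 = -0.0176 - 0.1249i - 0.3559j + 0.926k
-0.0176 - 0.1249i - 0.3559j + 0.926k


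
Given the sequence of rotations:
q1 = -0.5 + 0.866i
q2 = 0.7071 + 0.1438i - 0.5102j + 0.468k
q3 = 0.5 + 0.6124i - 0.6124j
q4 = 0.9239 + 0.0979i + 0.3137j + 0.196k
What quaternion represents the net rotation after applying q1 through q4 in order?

q2 · q1 = -0.4781 + 0.5404i + 0.6604j + 0.2078k
q3 · q2 · q1 = -0.1656 - 0.1498i + 0.4957j + 0.8393k
q4 · q3 · q2 · q1 = -0.4583 + 0.0115i + 0.2945j + 0.8385k
-0.4583 + 0.0115i + 0.2945j + 0.8385k


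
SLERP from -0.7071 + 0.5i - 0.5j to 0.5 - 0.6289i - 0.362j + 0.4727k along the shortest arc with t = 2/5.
-0.7177 + 0.6374i - 0.1698j - 0.2231k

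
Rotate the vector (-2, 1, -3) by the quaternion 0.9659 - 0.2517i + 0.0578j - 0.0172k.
(-2.342, -0.455, -2.882)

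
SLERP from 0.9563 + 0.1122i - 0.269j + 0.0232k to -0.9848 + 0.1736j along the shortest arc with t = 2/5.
0.9704 + 0.0675i - 0.2315j + 0.014k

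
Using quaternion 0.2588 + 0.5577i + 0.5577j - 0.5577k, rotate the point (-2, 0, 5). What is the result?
(-1.179, -5.22, 0.601)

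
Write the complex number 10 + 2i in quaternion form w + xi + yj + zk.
10 + 2i + 0j + 0k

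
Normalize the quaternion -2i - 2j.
-0.7071i - 0.7071j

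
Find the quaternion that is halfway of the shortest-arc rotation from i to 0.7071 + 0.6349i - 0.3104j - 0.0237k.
0.391 + 0.9041i - 0.1717j - 0.0131k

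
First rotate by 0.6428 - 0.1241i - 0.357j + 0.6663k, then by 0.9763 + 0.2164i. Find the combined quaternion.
0.6544 + 0.0179i - 0.4927j + 0.5733k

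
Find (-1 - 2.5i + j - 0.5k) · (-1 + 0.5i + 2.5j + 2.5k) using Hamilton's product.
1 + 5.75i + 2.5j - 8.75k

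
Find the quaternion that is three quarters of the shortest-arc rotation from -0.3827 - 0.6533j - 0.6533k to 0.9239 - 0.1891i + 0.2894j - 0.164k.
-0.8819 + 0.1564i - 0.44j - 0.0649k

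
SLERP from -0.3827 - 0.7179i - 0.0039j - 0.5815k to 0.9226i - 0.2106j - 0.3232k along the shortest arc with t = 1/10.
-0.3584 - 0.7849i + 0.0221j - 0.505k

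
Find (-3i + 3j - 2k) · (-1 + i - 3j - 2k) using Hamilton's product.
8 - 9i - 11j + 8k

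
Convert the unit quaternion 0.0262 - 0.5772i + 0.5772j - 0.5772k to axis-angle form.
axis = (-√3/3, √3/3, -√3/3), θ = 177°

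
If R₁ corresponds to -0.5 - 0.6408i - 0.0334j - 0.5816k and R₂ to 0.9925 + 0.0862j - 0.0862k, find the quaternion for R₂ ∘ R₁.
-0.5435 - 0.689i - 0.021j - 0.4789k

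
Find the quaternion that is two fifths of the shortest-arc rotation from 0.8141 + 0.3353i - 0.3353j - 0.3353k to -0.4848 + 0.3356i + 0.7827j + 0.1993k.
0.7546 + 0.0692i - 0.5739j - 0.3106k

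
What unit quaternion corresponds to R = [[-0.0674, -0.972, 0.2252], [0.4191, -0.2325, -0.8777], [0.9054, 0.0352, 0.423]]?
0.5299 + 0.4307i - 0.3209j + 0.6563k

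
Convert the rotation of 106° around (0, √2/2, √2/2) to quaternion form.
0.6018 + 0.5647j + 0.5647k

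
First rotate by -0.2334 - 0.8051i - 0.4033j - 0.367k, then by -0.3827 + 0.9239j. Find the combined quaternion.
0.4619 - 0.031i - 0.0613j + 0.8843k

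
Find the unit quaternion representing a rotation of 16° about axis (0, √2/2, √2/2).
0.9903 + 0.0984j + 0.0984k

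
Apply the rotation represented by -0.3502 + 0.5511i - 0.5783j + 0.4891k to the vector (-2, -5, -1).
(0.825, 2.569, 4.767)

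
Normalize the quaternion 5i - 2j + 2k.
0.8704i - 0.3482j + 0.3482k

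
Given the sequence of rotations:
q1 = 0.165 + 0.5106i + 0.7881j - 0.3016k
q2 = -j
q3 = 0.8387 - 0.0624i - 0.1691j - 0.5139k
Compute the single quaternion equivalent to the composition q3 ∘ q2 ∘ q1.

q2 · q1 = 0.7881 + 0.3016i - 0.165j + 0.5106k
q3 · q2 · q1 = 0.9143 + 0.0326i - 0.3948j + 0.0845k
0.9143 + 0.0326i - 0.3948j + 0.0845k


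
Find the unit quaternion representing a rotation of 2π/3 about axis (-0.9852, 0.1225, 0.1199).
0.5 - 0.8532i + 0.1061j + 0.1038k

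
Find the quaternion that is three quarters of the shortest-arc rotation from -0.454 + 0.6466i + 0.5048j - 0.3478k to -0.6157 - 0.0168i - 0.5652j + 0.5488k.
0.3818 + 0.2354i + 0.665j - 0.5971k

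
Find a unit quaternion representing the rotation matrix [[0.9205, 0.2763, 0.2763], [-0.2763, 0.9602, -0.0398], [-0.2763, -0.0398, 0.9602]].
0.9799 + 0.141j - 0.141k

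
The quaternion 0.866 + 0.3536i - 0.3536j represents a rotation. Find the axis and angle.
axis = (√2/2, -√2/2, 0), θ = π/3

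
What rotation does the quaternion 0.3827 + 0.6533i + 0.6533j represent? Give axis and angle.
axis = (√2/2, √2/2, 0), θ = 3π/4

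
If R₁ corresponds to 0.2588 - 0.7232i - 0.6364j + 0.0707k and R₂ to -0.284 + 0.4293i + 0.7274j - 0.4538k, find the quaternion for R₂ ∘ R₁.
0.732 + 0.0791i + 0.6668j + 0.1153k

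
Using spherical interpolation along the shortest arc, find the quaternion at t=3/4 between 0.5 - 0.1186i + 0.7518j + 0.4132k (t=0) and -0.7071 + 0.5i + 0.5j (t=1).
0.8332 - 0.5012i - 0.1753j + 0.1547k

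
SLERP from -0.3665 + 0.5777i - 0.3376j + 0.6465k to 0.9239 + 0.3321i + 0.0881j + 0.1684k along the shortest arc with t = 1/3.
-0.7543 + 0.328i - 0.3275j + 0.4649k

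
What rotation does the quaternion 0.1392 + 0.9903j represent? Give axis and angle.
axis = (0, 1, 0), θ = 164°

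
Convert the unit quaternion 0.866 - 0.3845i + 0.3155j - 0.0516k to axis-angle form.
axis = (-0.7689, 0.6309, -0.1032), θ = π/3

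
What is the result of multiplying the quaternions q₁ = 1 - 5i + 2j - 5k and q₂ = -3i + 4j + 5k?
2 + 27i + 44j - 9k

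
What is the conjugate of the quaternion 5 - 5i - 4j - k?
5 + 5i + 4j + k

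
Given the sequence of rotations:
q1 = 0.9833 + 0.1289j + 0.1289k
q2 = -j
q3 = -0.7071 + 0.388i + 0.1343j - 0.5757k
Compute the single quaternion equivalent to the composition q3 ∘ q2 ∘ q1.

q2 · q1 = 0.1289 - 0.1289i - 0.9833j
q3 · q2 · q1 = 0.0909 - 0.4249i + 0.7868j - 0.4384k
0.0909 - 0.4249i + 0.7868j - 0.4384k


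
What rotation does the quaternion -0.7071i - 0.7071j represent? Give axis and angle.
axis = (-√2/2, -√2/2, 0), θ = π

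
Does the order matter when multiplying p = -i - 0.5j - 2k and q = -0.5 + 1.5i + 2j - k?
Yes: pq = 0.5 + 5i - 3.75j - 0.25k ≠ 0.5 - 4i + 4.25j + 2.25k = qp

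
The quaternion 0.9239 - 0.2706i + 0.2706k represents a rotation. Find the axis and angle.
axis = (-√2/2, 0, √2/2), θ = π/4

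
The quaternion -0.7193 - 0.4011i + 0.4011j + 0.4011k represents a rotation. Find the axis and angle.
axis = (-√3/3, √3/3, √3/3), θ = 272°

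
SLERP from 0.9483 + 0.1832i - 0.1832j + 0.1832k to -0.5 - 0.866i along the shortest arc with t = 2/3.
0.7158 + 0.6915i - 0.0688j + 0.0688k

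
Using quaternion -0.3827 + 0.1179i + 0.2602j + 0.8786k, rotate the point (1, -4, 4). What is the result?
(-3.583, 3.865, 2.286)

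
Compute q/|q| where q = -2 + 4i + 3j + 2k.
-0.3482 + 0.6963i + 0.5222j + 0.3482k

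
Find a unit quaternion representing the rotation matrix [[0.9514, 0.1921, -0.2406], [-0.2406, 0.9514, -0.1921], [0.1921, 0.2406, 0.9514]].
0.9816 + 0.1102i - 0.1102j - 0.1102k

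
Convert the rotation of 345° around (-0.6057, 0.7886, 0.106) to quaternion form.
-0.9914 - 0.0791i + 0.1029j + 0.0138k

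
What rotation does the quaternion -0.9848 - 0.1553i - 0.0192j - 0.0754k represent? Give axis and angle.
axis = (-0.8941, -0.1105, -0.4341), θ = 340°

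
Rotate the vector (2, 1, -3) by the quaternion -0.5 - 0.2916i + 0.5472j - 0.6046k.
(-1, 3.53, 0.736)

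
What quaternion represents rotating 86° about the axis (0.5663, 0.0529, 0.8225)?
0.7314 + 0.3862i + 0.0361j + 0.5609k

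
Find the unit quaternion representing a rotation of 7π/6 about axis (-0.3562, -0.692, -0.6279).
-0.2588 - 0.3441i - 0.6684j - 0.6065k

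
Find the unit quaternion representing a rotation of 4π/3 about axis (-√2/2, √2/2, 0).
-0.5 - 0.6124i + 0.6124j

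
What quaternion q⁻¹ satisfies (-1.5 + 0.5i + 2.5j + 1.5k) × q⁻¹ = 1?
-0.1364 - 0.0455i - 0.2273j - 0.1364k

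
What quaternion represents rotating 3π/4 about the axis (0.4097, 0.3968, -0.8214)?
0.3827 + 0.3785i + 0.3666j - 0.7589k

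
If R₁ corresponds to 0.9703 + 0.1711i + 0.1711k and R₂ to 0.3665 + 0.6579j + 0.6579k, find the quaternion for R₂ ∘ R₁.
0.243 + 0.1753i + 0.7509j + 0.5885k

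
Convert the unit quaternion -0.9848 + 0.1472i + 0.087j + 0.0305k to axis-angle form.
axis = (0.8475, 0.5009, 0.1756), θ = 340°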